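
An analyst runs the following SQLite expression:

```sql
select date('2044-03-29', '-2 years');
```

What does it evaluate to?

2042-03-29

Adding -2 years to 2044-03-29 gives 2042-03-29.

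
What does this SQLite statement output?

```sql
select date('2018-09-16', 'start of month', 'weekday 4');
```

2018-09-06

`start of month` rewinds 2018-09-16 to 2018-09-01.
`weekday 4` advances to the next Thursday; 2018-09-01 is a Saturday, so it moves forward to 2018-09-06.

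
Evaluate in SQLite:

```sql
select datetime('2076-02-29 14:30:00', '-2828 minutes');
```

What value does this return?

2076-02-27 15:22:00

2828 minutes = 47h 8m; -2828 minutes from 2076-02-29 14:30:00 is 2076-02-27 15:22:00 (crosses midnight).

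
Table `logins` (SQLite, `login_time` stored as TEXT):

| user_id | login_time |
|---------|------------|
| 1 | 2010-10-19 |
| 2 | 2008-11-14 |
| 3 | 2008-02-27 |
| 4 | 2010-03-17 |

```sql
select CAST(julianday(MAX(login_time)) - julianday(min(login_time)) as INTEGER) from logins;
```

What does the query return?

965

MIN = 2008-02-27, MAX = 2010-10-19.
2 days remain in February 2008 after the 27th (29 − 27).
Full months from March 2008 through September 2010 contribute their day counts.
Then 19 days into October 2010.
Total: 2 + 31 + 30 + 31 + 30 + 31 + 31 + 30 + 31 + 30 + 31 + 31 + 28 + 31 + 30 + 31 + 30 + 31 + 31 + 30 + 31 + 30 + 31 + 31 + 28 + 31 + 30 + 31 + 30 + 31 + 31 + 30 + 19 = 965.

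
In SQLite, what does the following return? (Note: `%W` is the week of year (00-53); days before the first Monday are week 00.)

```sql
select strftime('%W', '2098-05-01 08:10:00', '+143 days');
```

First apply '+143 days': 2098-05-01 08:10:00 → 2098-09-21 08:10:00.
2098-09-21 is a Sunday. SQLite's %W counts Mondays since the year started; the result is 37.

37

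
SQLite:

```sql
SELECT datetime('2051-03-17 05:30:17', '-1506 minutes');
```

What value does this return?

1506 minutes = 25h 6m; -1506 minutes from 2051-03-17 05:30:17 is 2051-03-16 04:24:17 (crosses midnight).

2051-03-16 04:24:17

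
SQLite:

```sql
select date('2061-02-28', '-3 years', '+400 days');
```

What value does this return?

Adding -3 years to 2061-02-28 gives 2058-02-28.
Applying '+400 days' to 2058-02-28: counting 400 days forward gives 2059-04-04.

2059-04-04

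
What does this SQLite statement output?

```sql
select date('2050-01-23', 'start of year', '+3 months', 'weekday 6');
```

2050-04-02

`start of year` rewinds 2050-01-23 to 2050-01-01.
Adding +3 months to 2050-01-01 gives 2050-04-01.
`weekday 6` advances to the next Saturday; 2050-04-01 is a Friday, so it moves forward to 2050-04-02.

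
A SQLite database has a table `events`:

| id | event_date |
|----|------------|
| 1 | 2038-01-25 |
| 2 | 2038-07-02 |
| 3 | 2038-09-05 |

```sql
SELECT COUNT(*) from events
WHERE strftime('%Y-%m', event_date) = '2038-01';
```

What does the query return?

1

Rows with year-month 2038-01: 2038-01-25 → 1.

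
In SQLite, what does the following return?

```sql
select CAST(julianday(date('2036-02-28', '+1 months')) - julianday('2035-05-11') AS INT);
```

322

Adding +1 month to 2036-02-28 gives 2036-03-28.
20 days remain in May 2035 after the 11th (31 − 11).
Full months from June 2035 through February 2036 contribute their day counts.
Then 28 days into March 2036.
Total: 20 + 30 + 31 + 31 + 30 + 31 + 30 + 31 + 31 + 29 + 28 = 322.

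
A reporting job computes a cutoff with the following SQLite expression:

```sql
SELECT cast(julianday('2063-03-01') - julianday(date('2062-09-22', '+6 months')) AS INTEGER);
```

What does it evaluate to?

Adding +6 months to 2062-09-22 gives 2063-03-22.
Both dates are in March 2063: 22 − 1 = 21.
The subtraction is earlier − later, so the result is −21 → -21.

-21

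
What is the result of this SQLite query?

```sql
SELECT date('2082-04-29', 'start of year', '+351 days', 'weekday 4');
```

`start of year` rewinds 2082-04-29 to 2082-01-01.
Applying '+351 days' to 2082-01-01: counting 351 days forward gives 2082-12-18.
`weekday 4` advances to the next Thursday; 2082-12-18 is a Friday, so it moves forward to 2082-12-24.

2082-12-24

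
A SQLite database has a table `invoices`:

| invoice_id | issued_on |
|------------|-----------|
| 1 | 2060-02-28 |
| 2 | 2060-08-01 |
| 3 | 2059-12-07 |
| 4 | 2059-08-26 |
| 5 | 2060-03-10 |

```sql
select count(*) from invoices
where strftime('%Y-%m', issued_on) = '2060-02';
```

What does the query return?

1

Rows with year-month 2060-02: 2060-02-28 → 1.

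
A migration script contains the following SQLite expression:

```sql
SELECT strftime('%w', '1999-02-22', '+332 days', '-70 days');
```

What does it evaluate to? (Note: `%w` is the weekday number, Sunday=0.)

4

First apply '+332 days', '-70 days': 1999-02-22 → 1999-11-11.
1999-11-11 is a Thursday; with Sunday=0 that is 4.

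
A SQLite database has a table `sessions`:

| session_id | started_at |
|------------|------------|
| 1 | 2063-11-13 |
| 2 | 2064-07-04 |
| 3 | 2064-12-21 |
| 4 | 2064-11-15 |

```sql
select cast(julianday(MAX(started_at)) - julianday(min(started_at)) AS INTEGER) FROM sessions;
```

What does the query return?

MIN = 2063-11-13, MAX = 2064-12-21.
17 days remain in November 2063 after the 13th (30 − 13).
Full months from December 2063 through November 2064 contribute their day counts.
Then 21 days into December 2064.
Total: 17 + 31 + 31 + 29 + 31 + 30 + 31 + 30 + 31 + 31 + 30 + 31 + 30 + 21 = 404.

404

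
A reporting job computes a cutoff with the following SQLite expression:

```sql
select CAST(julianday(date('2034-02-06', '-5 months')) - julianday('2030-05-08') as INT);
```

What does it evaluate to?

1217

Adding -5 months to 2034-02-06 gives 2033-09-06.
23 days remain in May 2030 after the 8th (31 − 8).
Full months from June 2030 through August 2033 contribute their day counts.
Then 6 days into September 2033.
Total: 23 + 30 + 31 + 31 + 30 + 31 + 30 + 31 + 31 + 28 + 31 + 30 + 31 + 30 + 31 + 31 + 30 + 31 + 30 + 31 + 31 + 29 + 31 + 30 + 31 + 30 + 31 + 31 + 30 + 31 + 30 + 31 + 31 + 28 + 31 + 30 + 31 + 30 + 31 + 31 + 6 = 1217.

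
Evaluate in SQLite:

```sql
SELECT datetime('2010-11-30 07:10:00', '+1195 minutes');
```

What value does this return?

1195 minutes = 19h 55m; +1195 minutes from 2010-11-30 07:10:00 is 2010-12-01 03:05:00 (crosses midnight).

2010-12-01 03:05:00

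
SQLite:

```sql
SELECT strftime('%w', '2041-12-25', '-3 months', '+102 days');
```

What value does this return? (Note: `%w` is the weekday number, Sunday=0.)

0

First apply '-3 months', '+102 days': 2041-12-25 → 2042-01-05.
2042-01-05 is a Sunday; with Sunday=0 that is 0.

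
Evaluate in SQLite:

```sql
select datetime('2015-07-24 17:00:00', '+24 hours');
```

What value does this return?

2015-07-25 17:00:00

+24 hours from 2015-07-24 17:00:00 is 2015-07-25 17:00:00 (crosses midnight).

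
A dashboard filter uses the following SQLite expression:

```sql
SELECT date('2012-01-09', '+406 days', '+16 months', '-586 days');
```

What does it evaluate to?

2012-11-09

Applying '+406 days' to 2012-01-09: counting 406 days forward gives 2013-02-18.
Adding +16 months to 2013-02-18 gives 2014-06-18.
Applying '-586 days' to 2014-06-18: counting 586 days back gives 2012-11-09.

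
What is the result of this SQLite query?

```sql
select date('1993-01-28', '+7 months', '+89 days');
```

Adding +7 months to 1993-01-28 gives 1993-08-28.
Applying '+89 days' to 1993-08-28: counting 89 days forward gives 1993-11-25.

1993-11-25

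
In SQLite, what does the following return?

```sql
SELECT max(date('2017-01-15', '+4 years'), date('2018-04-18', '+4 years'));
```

date('2017-01-15', '+4 years') → 2021-01-15.
date('2018-04-18', '+4 years') → 2022-04-18.
Later of the two is 2022-04-18.

2022-04-18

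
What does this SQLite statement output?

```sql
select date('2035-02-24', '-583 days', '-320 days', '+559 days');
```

Applying '-583 days' to 2035-02-24: counting 583 days back gives 2033-07-21.
Applying '-320 days' to 2033-07-21: counting 320 days back gives 2032-09-04.
Applying '+559 days' to 2032-09-04: counting 559 days forward gives 2034-03-17.

2034-03-17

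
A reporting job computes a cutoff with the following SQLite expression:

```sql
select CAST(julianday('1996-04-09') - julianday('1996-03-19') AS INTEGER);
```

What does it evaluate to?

12 days remain in March 1996 after the 19th (31 − 19).
Then 9 days into April 1996.
Total: 12 + 9 = 21.

21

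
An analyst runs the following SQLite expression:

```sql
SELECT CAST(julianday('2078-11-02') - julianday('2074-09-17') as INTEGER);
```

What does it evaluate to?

1507

13 days remain in September 2074 after the 17th (30 − 17).
Full months from October 2074 through October 2078 contribute their day counts.
Then 2 days into November 2078.
Total: 13 + 31 + 30 + 31 + 31 + 28 + 31 + 30 + 31 + 30 + 31 + 31 + 30 + 31 + 30 + 31 + 31 + 29 + 31 + 30 + 31 + 30 + 31 + 31 + 30 + 31 + 30 + 31 + 31 + 28 + 31 + 30 + 31 + 30 + 31 + 31 + 30 + 31 + 30 + 31 + 31 + 28 + 31 + 30 + 31 + 30 + 31 + 31 + 30 + 31 + 2 = 1507.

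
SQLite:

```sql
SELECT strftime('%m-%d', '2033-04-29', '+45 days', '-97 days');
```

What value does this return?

First apply '+45 days', '-97 days': 2033-04-29 → 2033-03-08.
`%m-%d` extracts the month-day: 03-08.

03-08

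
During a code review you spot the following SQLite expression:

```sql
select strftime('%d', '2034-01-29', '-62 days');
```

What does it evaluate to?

28

First apply '-62 days': 2034-01-29 → 2033-11-28.
`%d` extracts the 2-digit day of month: 28.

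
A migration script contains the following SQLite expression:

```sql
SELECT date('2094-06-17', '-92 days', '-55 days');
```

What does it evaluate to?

Applying '-92 days' to 2094-06-17: counting 92 days back gives 2094-03-17.
Applying '-55 days' to 2094-03-17: counting 55 days back gives 2094-01-21.

2094-01-21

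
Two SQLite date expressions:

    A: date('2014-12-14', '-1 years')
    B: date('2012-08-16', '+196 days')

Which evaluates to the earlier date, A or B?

A = 2013-12-14.
B = 2013-02-28.
B is earlier.

B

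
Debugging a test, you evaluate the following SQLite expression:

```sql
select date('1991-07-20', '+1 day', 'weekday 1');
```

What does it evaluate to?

Advancing 1 more day within July lands on 1991-07-21.
`weekday 1` advances to the next Monday; 1991-07-21 is a Sunday, so it moves forward to 1991-07-22.

1991-07-22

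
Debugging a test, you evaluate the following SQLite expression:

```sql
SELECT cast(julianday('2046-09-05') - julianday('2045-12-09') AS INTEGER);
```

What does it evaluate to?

22 days remain in December 2045 after the 9th (31 − 9).
Full months from January 2046 through August 2046 contribute their day counts.
Then 5 days into September 2046.
Total: 22 + 31 + 28 + 31 + 30 + 31 + 30 + 31 + 31 + 5 = 270.

270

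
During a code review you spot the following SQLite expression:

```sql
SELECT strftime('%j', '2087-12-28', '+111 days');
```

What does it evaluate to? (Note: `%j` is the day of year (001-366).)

First apply '+111 days': 2087-12-28 → 2088-04-17.
Day-of-year for 2088-04-17: days since 2088-01-01 inclusive = 108, zero-padded to 108.

108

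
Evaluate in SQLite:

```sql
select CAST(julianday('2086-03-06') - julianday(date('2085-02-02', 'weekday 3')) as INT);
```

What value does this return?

`weekday 3` advances to the next Wednesday; 2085-02-02 is a Friday, so it moves forward to 2085-02-07.
21 days remain in February 2085 after the 7th (28 − 7).
Full months from March 2085 through February 2086 contribute their day counts.
Then 6 days into March 2086.
Total: 21 + 31 + 30 + 31 + 30 + 31 + 31 + 30 + 31 + 30 + 31 + 31 + 28 + 6 = 392.

392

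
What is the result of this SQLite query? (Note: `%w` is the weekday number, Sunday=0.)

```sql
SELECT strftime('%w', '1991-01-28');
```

1

1991-01-28 is a Monday; with Sunday=0 that is 1.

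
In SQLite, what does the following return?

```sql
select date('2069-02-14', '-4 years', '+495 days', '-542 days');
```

2064-12-29

Adding -4 years to 2069-02-14 gives 2065-02-14.
Applying '+495 days' to 2065-02-14: counting 495 days forward gives 2066-06-24.
Applying '-542 days' to 2066-06-24: counting 542 days back gives 2064-12-29.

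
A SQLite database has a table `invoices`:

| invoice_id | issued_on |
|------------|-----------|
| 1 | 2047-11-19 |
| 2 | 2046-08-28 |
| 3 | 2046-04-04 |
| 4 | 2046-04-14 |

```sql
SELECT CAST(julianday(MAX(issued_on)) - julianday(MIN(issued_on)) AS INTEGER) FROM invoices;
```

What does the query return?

594

MIN = 2046-04-04, MAX = 2047-11-19.
26 days remain in April 2046 after the 4th (30 − 4).
Full months from May 2046 through October 2047 contribute their day counts.
Then 19 days into November 2047.
Total: 26 + 31 + 30 + 31 + 31 + 30 + 31 + 30 + 31 + 31 + 28 + 31 + 30 + 31 + 30 + 31 + 31 + 30 + 31 + 19 = 594.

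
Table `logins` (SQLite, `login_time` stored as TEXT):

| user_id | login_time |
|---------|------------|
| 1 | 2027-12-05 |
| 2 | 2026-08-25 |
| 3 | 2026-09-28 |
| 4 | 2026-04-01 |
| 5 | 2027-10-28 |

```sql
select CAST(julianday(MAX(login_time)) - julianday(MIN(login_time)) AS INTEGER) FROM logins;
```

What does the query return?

MIN = 2026-04-01, MAX = 2027-12-05.
29 days remain in April 2026 after the 1st (30 − 1).
Full months from May 2026 through November 2027 contribute their day counts.
Then 5 days into December 2027.
Total: 29 + 31 + 30 + 31 + 31 + 30 + 31 + 30 + 31 + 31 + 28 + 31 + 30 + 31 + 30 + 31 + 31 + 30 + 31 + 30 + 5 = 613.

613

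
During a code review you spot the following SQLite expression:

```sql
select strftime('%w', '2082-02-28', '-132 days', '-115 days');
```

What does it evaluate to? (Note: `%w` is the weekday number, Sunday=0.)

4

First apply '-132 days', '-115 days': 2082-02-28 → 2081-06-26.
2081-06-26 is a Thursday; with Sunday=0 that is 4.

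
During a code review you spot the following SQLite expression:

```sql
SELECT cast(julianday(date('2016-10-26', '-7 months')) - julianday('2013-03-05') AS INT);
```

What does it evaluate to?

1117

Adding -7 months to 2016-10-26 gives 2016-03-26.
26 days remain in March 2013 after the 5th (31 − 5).
Full months from April 2013 through February 2016 contribute their day counts.
Then 26 days into March 2016.
Total: 26 + 30 + 31 + 30 + 31 + 31 + 30 + 31 + 30 + 31 + 31 + 28 + 31 + 30 + 31 + 30 + 31 + 31 + 30 + 31 + 30 + 31 + 31 + 28 + 31 + 30 + 31 + 30 + 31 + 31 + 30 + 31 + 30 + 31 + 31 + 29 + 26 = 1117.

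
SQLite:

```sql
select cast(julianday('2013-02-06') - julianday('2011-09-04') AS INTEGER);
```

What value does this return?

26 days remain in September 2011 after the 4th (30 − 4).
Full months from October 2011 through January 2013 contribute their day counts.
Then 6 days into February 2013.
Total: 26 + 31 + 30 + 31 + 31 + 29 + 31 + 30 + 31 + 30 + 31 + 31 + 30 + 31 + 30 + 31 + 31 + 6 = 521.

521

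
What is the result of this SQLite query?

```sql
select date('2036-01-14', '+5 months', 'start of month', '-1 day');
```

2036-05-31

Adding +5 months to 2036-01-14 gives 2036-06-14.
`start of month` rewinds 2036-06-14 to 2036-06-01.
Going back 1 day from 2036-06-01 reaches 2036-05-31 (last day of May, 31 days).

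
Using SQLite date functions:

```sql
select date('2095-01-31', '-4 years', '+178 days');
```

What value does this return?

2091-07-28

Adding -4 years to 2095-01-31 gives 2091-01-31.
Applying '+178 days' to 2091-01-31: counting 178 days forward gives 2091-07-28.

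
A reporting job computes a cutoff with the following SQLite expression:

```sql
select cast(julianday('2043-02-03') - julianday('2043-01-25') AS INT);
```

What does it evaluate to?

9

6 days remain in January 2043 after the 25th (31 − 25).
Then 3 days into February 2043.
Total: 6 + 3 = 9.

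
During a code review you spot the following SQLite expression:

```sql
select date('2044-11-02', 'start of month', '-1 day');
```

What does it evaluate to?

2044-10-31

`start of month` rewinds 2044-11-02 to 2044-11-01.
Going back 1 day from 2044-11-01 reaches 2044-10-31 (last day of October, 31 days).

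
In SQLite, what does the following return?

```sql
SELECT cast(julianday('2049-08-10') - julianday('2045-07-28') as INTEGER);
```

3 days remain in July 2045 after the 28th (31 − 28).
Full months from August 2045 through July 2049 contribute their day counts.
Then 10 days into August 2049.
Total: 3 + 31 + 30 + 31 + 30 + 31 + 31 + 28 + 31 + 30 + 31 + 30 + 31 + 31 + 30 + 31 + 30 + 31 + 31 + 28 + 31 + 30 + 31 + 30 + 31 + 31 + 30 + 31 + 30 + 31 + 31 + 29 + 31 + 30 + 31 + 30 + 31 + 31 + 30 + 31 + 30 + 31 + 31 + 28 + 31 + 30 + 31 + 30 + 31 + 10 = 1474.

1474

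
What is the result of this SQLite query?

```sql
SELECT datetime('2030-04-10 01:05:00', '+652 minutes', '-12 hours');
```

652 minutes = 10h 52m; +652 minutes from 2030-04-10 01:05:00 is 2030-04-10 11:57:00.
-12 hours from 2030-04-10 11:57:00 is 2030-04-09 23:57:00 (crosses midnight).

2030-04-09 23:57:00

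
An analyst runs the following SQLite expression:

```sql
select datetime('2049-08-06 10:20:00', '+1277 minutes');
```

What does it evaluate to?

2049-08-07 07:37:00

1277 minutes = 21h 17m; +1277 minutes from 2049-08-06 10:20:00 is 2049-08-07 07:37:00 (crosses midnight).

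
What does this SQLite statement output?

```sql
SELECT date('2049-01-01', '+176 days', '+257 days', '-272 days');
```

2049-06-11

Applying '+176 days' to 2049-01-01: counting 176 days forward gives 2049-06-26.
Applying '+257 days' to 2049-06-26: counting 257 days forward gives 2050-03-10.
Applying '-272 days' to 2050-03-10: counting 272 days back gives 2049-06-11.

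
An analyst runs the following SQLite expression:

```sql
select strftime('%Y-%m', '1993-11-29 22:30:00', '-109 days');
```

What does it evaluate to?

1993-08

First apply '-109 days': 1993-11-29 22:30:00 → 1993-08-12 22:30:00.
`%Y-%m` extracts the year-month: 1993-08.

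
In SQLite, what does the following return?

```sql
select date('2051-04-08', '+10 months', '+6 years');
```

2058-02-08

Adding +10 months to 2051-04-08 gives 2052-02-08.
Adding +6 years to 2052-02-08 gives 2058-02-08.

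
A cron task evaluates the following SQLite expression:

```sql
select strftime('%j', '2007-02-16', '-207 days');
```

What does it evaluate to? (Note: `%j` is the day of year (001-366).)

205

First apply '-207 days': 2007-02-16 → 2006-07-24.
Day-of-year for 2006-07-24: days since 2006-01-01 inclusive = 205, zero-padded to 205.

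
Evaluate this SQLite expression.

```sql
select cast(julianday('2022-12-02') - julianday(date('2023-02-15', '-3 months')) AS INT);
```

Adding -3 months to 2023-02-15 gives 2022-11-15.
15 days remain in November 2022 after the 15th (30 − 15).
Then 2 days into December 2022.
Total: 15 + 2 = 17.

17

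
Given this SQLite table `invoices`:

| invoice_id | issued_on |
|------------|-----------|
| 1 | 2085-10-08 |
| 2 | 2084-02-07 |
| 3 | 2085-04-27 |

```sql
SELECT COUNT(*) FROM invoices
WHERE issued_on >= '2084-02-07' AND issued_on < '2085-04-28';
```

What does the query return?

Rows in [2084-02-07, 2085-04-28): 2084-02-07, 2085-04-27 → 2 rows.

2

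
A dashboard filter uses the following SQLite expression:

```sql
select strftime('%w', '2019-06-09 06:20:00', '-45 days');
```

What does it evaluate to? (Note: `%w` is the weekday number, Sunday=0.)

First apply '-45 days': 2019-06-09 06:20:00 → 2019-04-25 06:20:00.
2019-04-25 is a Thursday; with Sunday=0 that is 4.

4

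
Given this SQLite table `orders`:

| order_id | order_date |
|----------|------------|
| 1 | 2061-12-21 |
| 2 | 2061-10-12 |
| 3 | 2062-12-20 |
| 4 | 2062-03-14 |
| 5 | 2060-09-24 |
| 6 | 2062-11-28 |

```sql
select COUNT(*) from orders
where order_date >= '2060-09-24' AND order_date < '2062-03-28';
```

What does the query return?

4

Rows in [2060-09-24, 2062-03-28): 2061-12-21, 2061-10-12, 2062-03-14, 2060-09-24 → 4 rows.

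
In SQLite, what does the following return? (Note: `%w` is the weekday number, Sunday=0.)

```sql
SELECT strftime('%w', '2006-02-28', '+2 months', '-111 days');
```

First apply '+2 months', '-111 days': 2006-02-28 → 2006-01-07.
2006-01-07 is a Saturday; with Sunday=0 that is 6.

6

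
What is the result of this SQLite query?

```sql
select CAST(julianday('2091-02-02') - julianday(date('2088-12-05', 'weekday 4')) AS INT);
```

785

`weekday 4` advances to the next Thursday; 2088-12-05 is a Sunday, so it moves forward to 2088-12-09.
22 days remain in December 2088 after the 9th (31 − 9).
Full months from January 2089 through January 2091 contribute their day counts.
Then 2 days into February 2091.
Total: 22 + 31 + 28 + 31 + 30 + 31 + 30 + 31 + 31 + 30 + 31 + 30 + 31 + 31 + 28 + 31 + 30 + 31 + 30 + 31 + 31 + 30 + 31 + 30 + 31 + 31 + 2 = 785.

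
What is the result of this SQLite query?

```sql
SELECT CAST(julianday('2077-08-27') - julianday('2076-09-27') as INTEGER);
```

3 days remain in September 2076 after the 27th (30 − 27).
Full months from October 2076 through July 2077 contribute their day counts.
Then 27 days into August 2077.
Total: 3 + 31 + 30 + 31 + 31 + 28 + 31 + 30 + 31 + 30 + 31 + 27 = 334.

334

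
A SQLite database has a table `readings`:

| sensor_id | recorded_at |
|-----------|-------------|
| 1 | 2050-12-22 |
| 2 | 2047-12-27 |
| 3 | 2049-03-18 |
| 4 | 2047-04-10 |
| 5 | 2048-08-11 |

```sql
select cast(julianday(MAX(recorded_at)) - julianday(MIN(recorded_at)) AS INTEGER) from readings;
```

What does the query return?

1352

MIN = 2047-04-10, MAX = 2050-12-22.
20 days remain in April 2047 after the 10th (30 − 10).
Full months from May 2047 through November 2050 contribute their day counts.
Then 22 days into December 2050.
Total: 20 + 31 + 30 + 31 + 31 + 30 + 31 + 30 + 31 + 31 + 29 + 31 + 30 + 31 + 30 + 31 + 31 + 30 + 31 + 30 + 31 + 31 + 28 + 31 + 30 + 31 + 30 + 31 + 31 + 30 + 31 + 30 + 31 + 31 + 28 + 31 + 30 + 31 + 30 + 31 + 31 + 30 + 31 + 30 + 22 = 1352.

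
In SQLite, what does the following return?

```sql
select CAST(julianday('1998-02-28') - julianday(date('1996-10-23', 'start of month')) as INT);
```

`start of month` rewinds 1996-10-23 to 1996-10-01.
30 days remain in October 1996 after the 1st (31 − 1).
Full months from November 1996 through January 1998 contribute their day counts.
Then 28 days into February 1998.
Total: 30 + 30 + 31 + 31 + 28 + 31 + 30 + 31 + 30 + 31 + 31 + 30 + 31 + 30 + 31 + 31 + 28 = 515.

515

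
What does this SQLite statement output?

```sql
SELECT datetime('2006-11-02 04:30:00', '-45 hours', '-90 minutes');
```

2006-10-31 06:00:00

-45 hours from 2006-11-02 04:30:00 is 2006-10-31 07:30:00 (crosses midnight).
90 minutes = 1h 30m; -90 minutes from 2006-10-31 07:30:00 is 2006-10-31 06:00:00.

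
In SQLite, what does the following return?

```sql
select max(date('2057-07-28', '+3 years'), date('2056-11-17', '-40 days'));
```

date('2057-07-28', '+3 years') → 2060-07-28.
date('2056-11-17', '-40 days') → 2056-10-08.
Later of the two is 2060-07-28.

2060-07-28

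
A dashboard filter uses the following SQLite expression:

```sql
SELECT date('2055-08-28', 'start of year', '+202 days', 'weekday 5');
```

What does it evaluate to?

2055-07-23

`start of year` rewinds 2055-08-28 to 2055-01-01.
Applying '+202 days' to 2055-01-01: counting 202 days forward gives 2055-07-22.
`weekday 5` advances to the next Friday; 2055-07-22 is a Thursday, so it moves forward to 2055-07-23.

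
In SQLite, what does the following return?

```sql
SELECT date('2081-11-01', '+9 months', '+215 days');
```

2083-03-04

Adding +9 months to 2081-11-01 gives 2082-08-01.
Applying '+215 days' to 2082-08-01: counting 215 days forward gives 2083-03-04.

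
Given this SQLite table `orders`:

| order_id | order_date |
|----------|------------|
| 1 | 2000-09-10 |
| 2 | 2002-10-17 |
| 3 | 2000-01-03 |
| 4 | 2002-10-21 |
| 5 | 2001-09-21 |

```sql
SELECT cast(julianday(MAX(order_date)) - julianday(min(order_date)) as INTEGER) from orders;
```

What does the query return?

MIN = 2000-01-03, MAX = 2002-10-21.
28 days remain in January 2000 after the 3rd (31 − 3).
Full months from February 2000 through September 2002 contribute their day counts.
Then 21 days into October 2002.
Total: 28 + 29 + 31 + 30 + 31 + 30 + 31 + 31 + 30 + 31 + 30 + 31 + 31 + 28 + 31 + 30 + 31 + 30 + 31 + 31 + 30 + 31 + 30 + 31 + 31 + 28 + 31 + 30 + 31 + 30 + 31 + 31 + 30 + 21 = 1022.

1022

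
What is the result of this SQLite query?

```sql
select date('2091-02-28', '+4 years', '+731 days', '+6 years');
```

Adding +4 years to 2091-02-28 gives 2095-02-28.
Applying '+731 days' to 2095-02-28: counting 731 days forward gives 2097-02-28.
Adding +6 years to 2097-02-28 gives 2103-02-28.

2103-02-28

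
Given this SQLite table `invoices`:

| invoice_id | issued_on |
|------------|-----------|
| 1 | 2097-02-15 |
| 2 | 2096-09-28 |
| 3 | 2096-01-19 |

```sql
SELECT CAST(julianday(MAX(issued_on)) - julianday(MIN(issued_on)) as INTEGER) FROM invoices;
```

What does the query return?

MIN = 2096-01-19, MAX = 2097-02-15.
12 days remain in January 2096 after the 19th (31 − 19).
Full months from February 2096 through January 2097 contribute their day counts.
Then 15 days into February 2097.
Total: 12 + 29 + 31 + 30 + 31 + 30 + 31 + 31 + 30 + 31 + 30 + 31 + 31 + 15 = 393.

393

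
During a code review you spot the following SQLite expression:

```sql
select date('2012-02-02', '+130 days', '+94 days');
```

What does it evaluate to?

2012-09-13

Applying '+130 days' to 2012-02-02: counting 130 days forward gives 2012-06-11.
Applying '+94 days' to 2012-06-11: counting 94 days forward gives 2012-09-13.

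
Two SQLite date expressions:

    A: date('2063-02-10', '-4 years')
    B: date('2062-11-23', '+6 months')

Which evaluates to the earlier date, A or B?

A

A = 2059-02-10.
B = 2063-05-23.
A is earlier.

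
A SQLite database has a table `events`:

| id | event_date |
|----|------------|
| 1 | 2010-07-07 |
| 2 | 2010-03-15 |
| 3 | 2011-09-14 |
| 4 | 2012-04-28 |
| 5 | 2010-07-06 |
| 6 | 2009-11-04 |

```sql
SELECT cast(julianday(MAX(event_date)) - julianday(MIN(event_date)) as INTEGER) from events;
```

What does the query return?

906

MIN = 2009-11-04, MAX = 2012-04-28.
26 days remain in November 2009 after the 4th (30 − 4).
Full months from December 2009 through March 2012 contribute their day counts.
Then 28 days into April 2012.
Total: 26 + 31 + 31 + 28 + 31 + 30 + 31 + 30 + 31 + 31 + 30 + 31 + 30 + 31 + 31 + 28 + 31 + 30 + 31 + 30 + 31 + 31 + 30 + 31 + 30 + 31 + 31 + 29 + 31 + 28 = 906.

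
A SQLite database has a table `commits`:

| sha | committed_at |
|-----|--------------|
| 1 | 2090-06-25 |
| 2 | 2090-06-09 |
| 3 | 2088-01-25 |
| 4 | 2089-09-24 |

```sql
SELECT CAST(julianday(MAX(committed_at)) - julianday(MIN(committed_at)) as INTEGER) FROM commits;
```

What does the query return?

882

MIN = 2088-01-25, MAX = 2090-06-25.
6 days remain in January 2088 after the 25th (31 − 25).
Full months from February 2088 through May 2090 contribute their day counts.
Then 25 days into June 2090.
Total: 6 + 29 + 31 + 30 + 31 + 30 + 31 + 31 + 30 + 31 + 30 + 31 + 31 + 28 + 31 + 30 + 31 + 30 + 31 + 31 + 30 + 31 + 30 + 31 + 31 + 28 + 31 + 30 + 31 + 25 = 882.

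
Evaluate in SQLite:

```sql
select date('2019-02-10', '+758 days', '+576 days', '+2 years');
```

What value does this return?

Applying '+758 days' to 2019-02-10: counting 758 days forward gives 2021-03-09.
Applying '+576 days' to 2021-03-09: counting 576 days forward gives 2022-10-06.
Adding +2 years to 2022-10-06 gives 2024-10-06.

2024-10-06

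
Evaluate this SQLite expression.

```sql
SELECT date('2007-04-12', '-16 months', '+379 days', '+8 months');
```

Adding -16 months to 2007-04-12 gives 2005-12-12.
Applying '+379 days' to 2005-12-12: counting 379 days forward gives 2006-12-26.
Adding +8 months to 2006-12-26 gives 2007-08-26.

2007-08-26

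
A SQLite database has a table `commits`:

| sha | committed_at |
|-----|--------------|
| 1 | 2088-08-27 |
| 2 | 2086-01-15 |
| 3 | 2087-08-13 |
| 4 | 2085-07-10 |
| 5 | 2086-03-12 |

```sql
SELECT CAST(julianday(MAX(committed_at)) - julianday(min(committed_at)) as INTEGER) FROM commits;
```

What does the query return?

1144

MIN = 2085-07-10, MAX = 2088-08-27.
21 days remain in July 2085 after the 10th (31 − 10).
Full months from August 2085 through July 2088 contribute their day counts.
Then 27 days into August 2088.
Total: 21 + 31 + 30 + 31 + 30 + 31 + 31 + 28 + 31 + 30 + 31 + 30 + 31 + 31 + 30 + 31 + 30 + 31 + 31 + 28 + 31 + 30 + 31 + 30 + 31 + 31 + 30 + 31 + 30 + 31 + 31 + 29 + 31 + 30 + 31 + 30 + 31 + 27 = 1144.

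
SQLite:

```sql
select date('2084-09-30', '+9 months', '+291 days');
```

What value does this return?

Adding +9 months to 2084-09-30 gives 2085-06-30.
Applying '+291 days' to 2085-06-30: counting 291 days forward gives 2086-04-17.

2086-04-17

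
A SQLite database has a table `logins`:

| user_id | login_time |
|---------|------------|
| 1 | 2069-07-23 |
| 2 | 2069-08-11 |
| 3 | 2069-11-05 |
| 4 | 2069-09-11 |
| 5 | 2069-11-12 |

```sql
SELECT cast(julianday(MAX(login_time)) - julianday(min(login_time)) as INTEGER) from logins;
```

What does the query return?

MIN = 2069-07-23, MAX = 2069-11-12.
8 days remain in July 2069 after the 23rd (31 − 23).
August 2069: 31 days.
September 2069: 30 days.
October 2069: 31 days.
Then 12 days into November 2069.
Total: 8 + 31 + 30 + 31 + 12 = 112.

112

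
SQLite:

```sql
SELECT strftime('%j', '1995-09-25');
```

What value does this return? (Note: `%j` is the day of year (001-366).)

268

Day-of-year for 1995-09-25: days since 1995-01-01 inclusive = 268, zero-padded to 268.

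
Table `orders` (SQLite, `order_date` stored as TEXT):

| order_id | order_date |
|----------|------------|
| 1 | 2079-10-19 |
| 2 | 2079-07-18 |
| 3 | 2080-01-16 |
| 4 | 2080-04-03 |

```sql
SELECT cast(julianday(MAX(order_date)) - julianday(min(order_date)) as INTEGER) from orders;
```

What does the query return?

MIN = 2079-07-18, MAX = 2080-04-03.
13 days remain in July 2079 after the 18th (31 − 18).
Full months from August 2079 through March 2080 contribute their day counts.
Then 3 days into April 2080.
Total: 13 + 31 + 30 + 31 + 30 + 31 + 31 + 29 + 31 + 3 = 260.

260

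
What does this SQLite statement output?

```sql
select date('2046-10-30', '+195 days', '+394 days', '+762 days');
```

2050-07-12

Applying '+195 days' to 2046-10-30: counting 195 days forward gives 2047-05-13.
Applying '+394 days' to 2047-05-13: counting 394 days forward gives 2048-06-10.
Applying '+762 days' to 2048-06-10: counting 762 days forward gives 2050-07-12.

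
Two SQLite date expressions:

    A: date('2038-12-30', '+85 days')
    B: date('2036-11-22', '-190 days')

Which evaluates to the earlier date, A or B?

B

A = 2039-03-25.
B = 2036-05-16.
B is earlier.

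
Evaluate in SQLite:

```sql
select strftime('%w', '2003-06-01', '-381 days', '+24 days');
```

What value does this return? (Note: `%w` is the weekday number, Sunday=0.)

0

First apply '-381 days', '+24 days': 2003-06-01 → 2002-06-09.
2002-06-09 is a Sunday; with Sunday=0 that is 0.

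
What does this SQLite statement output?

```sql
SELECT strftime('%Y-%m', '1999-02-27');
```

1999-02

`%Y-%m` extracts the year-month: 1999-02.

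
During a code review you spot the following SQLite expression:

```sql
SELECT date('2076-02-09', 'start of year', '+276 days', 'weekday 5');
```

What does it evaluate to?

2076-10-09

`start of year` rewinds 2076-02-09 to 2076-01-01.
Applying '+276 days' to 2076-01-01: counting 276 days forward gives 2076-10-03.
`weekday 5` advances to the next Friday; 2076-10-03 is a Saturday, so it moves forward to 2076-10-09.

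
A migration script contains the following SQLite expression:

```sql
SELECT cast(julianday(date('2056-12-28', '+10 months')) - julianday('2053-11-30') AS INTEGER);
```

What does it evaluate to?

Adding +10 months to 2056-12-28 gives 2057-10-28.
0 days remain in November 2053 after the 30th (30 − 30).
Full months from December 2053 through September 2057 contribute their day counts.
Then 28 days into October 2057.
Total: 0 + 31 + 31 + 28 + 31 + 30 + 31 + 30 + 31 + 31 + 30 + 31 + 30 + 31 + 31 + 28 + 31 + 30 + 31 + 30 + 31 + 31 + 30 + 31 + 30 + 31 + 31 + 29 + 31 + 30 + 31 + 30 + 31 + 31 + 30 + 31 + 30 + 31 + 31 + 28 + 31 + 30 + 31 + 30 + 31 + 31 + 30 + 28 = 1428.

1428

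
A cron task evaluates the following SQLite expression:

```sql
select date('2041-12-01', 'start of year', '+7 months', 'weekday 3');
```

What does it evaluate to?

2041-08-07

`start of year` rewinds 2041-12-01 to 2041-01-01.
Adding +7 months to 2041-01-01 gives 2041-08-01.
`weekday 3` advances to the next Wednesday; 2041-08-01 is a Thursday, so it moves forward to 2041-08-07.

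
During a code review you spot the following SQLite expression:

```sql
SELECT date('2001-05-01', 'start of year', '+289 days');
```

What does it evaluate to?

`start of year` rewinds 2001-05-01 to 2001-01-01.
Applying '+289 days' to 2001-01-01: counting 289 days forward gives 2001-10-17.

2001-10-17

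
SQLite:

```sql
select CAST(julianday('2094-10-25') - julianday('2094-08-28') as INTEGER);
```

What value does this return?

3 days remain in August 2094 after the 28th (31 − 28).
September 2094: 30 days.
Then 25 days into October 2094.
Total: 3 + 30 + 25 = 58.

58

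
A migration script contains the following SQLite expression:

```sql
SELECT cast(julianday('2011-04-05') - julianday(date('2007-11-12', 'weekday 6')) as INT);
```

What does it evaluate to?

`weekday 6` advances to the next Saturday; 2007-11-12 is a Monday, so it moves forward to 2007-11-17.
13 days remain in November 2007 after the 17th (30 − 17).
Full months from December 2007 through March 2011 contribute their day counts.
Then 5 days into April 2011.
Total: 13 + 31 + 31 + 29 + 31 + 30 + 31 + 30 + 31 + 31 + 30 + 31 + 30 + 31 + 31 + 28 + 31 + 30 + 31 + 30 + 31 + 31 + 30 + 31 + 30 + 31 + 31 + 28 + 31 + 30 + 31 + 30 + 31 + 31 + 30 + 31 + 30 + 31 + 31 + 28 + 31 + 5 = 1235.

1235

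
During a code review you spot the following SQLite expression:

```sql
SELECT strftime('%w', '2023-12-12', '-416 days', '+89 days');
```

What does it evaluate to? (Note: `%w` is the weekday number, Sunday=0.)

4

First apply '-416 days', '+89 days': 2023-12-12 → 2023-01-19.
2023-01-19 is a Thursday; with Sunday=0 that is 4.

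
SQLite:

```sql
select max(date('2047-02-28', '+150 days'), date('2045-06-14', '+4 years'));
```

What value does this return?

2049-06-14

date('2047-02-28', '+150 days') → 2047-07-28.
date('2045-06-14', '+4 years') → 2049-06-14.
Later of the two is 2049-06-14.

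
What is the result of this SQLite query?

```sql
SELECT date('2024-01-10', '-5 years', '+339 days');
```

2019-12-15

Adding -5 years to 2024-01-10 gives 2019-01-10.
Applying '+339 days' to 2019-01-10: counting 339 days forward gives 2019-12-15.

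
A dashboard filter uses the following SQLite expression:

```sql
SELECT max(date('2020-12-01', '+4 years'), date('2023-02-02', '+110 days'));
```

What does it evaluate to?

date('2020-12-01', '+4 years') → 2024-12-01.
date('2023-02-02', '+110 days') → 2023-05-23.
Later of the two is 2024-12-01.

2024-12-01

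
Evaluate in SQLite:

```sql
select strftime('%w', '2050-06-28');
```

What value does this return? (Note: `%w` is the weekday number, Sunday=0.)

2050-06-28 is a Tuesday; with Sunday=0 that is 2.

2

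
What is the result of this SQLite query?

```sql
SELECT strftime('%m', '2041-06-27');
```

06

`%m` extracts the 2-digit month (01-12): 06.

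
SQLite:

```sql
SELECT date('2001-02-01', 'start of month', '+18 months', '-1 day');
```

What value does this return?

`start of month` rewinds 2001-02-01 to 2001-02-01.
Adding +18 months to 2001-02-01 gives 2002-08-01.
Going back 1 day from 2002-08-01 reaches 2002-07-31 (last day of July, 31 days).

2002-07-31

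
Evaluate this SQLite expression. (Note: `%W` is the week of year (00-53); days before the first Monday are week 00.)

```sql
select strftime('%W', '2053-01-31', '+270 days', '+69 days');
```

01

First apply '+270 days', '+69 days': 2053-01-31 → 2054-01-05.
2054-01-05 is a Monday. SQLite's %W counts Mondays since the year started; the result is 01.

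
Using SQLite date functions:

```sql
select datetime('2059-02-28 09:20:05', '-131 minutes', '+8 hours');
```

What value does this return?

131 minutes = 2h 11m; -131 minutes from 2059-02-28 09:20:05 is 2059-02-28 07:09:05.
+8 hours from 2059-02-28 07:09:05 is 2059-02-28 15:09:05.

2059-02-28 15:09:05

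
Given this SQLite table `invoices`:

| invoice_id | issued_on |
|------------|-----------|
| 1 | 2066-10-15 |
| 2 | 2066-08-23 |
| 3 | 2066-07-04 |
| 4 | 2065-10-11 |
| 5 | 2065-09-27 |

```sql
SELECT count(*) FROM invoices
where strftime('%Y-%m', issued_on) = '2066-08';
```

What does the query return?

1

Rows with year-month 2066-08: 2066-08-23 → 1.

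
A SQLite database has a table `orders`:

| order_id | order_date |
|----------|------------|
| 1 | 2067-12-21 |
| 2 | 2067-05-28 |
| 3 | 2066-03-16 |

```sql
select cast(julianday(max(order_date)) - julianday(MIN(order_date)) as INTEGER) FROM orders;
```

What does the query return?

MIN = 2066-03-16, MAX = 2067-12-21.
15 days remain in March 2066 after the 16th (31 − 16).
Full months from April 2066 through November 2067 contribute their day counts.
Then 21 days into December 2067.
Total: 15 + 30 + 31 + 30 + 31 + 31 + 30 + 31 + 30 + 31 + 31 + 28 + 31 + 30 + 31 + 30 + 31 + 31 + 30 + 31 + 30 + 21 = 645.

645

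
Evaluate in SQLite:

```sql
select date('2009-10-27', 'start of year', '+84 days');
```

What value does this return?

2009-03-26

`start of year` rewinds 2009-10-27 to 2009-01-01.
Applying '+84 days' to 2009-01-01: counting 84 days forward gives 2009-03-26.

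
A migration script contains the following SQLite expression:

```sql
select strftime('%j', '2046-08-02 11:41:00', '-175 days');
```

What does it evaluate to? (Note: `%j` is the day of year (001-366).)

First apply '-175 days': 2046-08-02 11:41:00 → 2046-02-08 11:41:00.
Day-of-year for 2046-02-08: days since 2046-01-01 inclusive = 39, zero-padded to 039.

039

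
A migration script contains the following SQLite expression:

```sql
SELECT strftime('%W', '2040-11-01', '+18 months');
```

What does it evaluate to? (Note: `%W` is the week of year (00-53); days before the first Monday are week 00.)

17

First apply '+18 months': 2040-11-01 → 2042-05-01.
2042-05-01 is a Thursday. SQLite's %W counts Mondays since the year started; the result is 17.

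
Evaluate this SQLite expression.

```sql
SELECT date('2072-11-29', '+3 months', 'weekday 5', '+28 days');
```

2073-03-31

Adding +3 months to 2072-11-29 targets 2073-02-29. February 2073 has only 28 days, so SQLite normalizes the 1-day overflow forward to 2073-03-01.
`weekday 5` advances to the next Friday; 2073-03-01 is a Wednesday, so it moves forward to 2073-03-03.
Advancing 28 more days within March lands on 2073-03-31.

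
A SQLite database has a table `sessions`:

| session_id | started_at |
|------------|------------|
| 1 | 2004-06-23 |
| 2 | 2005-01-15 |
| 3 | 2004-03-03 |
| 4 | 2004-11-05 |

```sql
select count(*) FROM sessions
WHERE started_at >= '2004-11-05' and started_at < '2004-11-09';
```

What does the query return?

Rows in [2004-11-05, 2004-11-09): 2004-11-05 → 1 row.

1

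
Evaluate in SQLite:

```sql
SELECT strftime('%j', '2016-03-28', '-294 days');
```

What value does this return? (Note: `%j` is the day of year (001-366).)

159

First apply '-294 days': 2016-03-28 → 2015-06-08.
Day-of-year for 2015-06-08: days since 2015-01-01 inclusive = 159, zero-padded to 159.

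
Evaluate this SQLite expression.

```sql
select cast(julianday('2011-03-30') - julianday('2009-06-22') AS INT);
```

646

8 days remain in June 2009 after the 22nd (30 − 22).
Full months from July 2009 through February 2011 contribute their day counts.
Then 30 days into March 2011.
Total: 8 + 31 + 31 + 30 + 31 + 30 + 31 + 31 + 28 + 31 + 30 + 31 + 30 + 31 + 31 + 30 + 31 + 30 + 31 + 31 + 28 + 30 = 646.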